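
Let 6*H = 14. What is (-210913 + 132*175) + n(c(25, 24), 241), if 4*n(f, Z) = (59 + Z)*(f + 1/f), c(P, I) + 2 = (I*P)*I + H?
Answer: 38544450837/43201 ≈ 8.9221e+5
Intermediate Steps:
H = 7/3 (H = (⅙)*14 = 7/3 ≈ 2.3333)
c(P, I) = ⅓ + P*I² (c(P, I) = -2 + ((I*P)*I + 7/3) = -2 + (P*I² + 7/3) = -2 + (7/3 + P*I²) = ⅓ + P*I²)
n(f, Z) = (59 + Z)*(f + 1/f)/4 (n(f, Z) = ((59 + Z)*(f + 1/f))/4 = (59 + Z)*(f + 1/f)/4)
(-210913 + 132*175) + n(c(25, 24), 241) = (-210913 + 132*175) + (59 + 241 + (⅓ + 25*24²)²*(59 + 241))/(4*(⅓ + 25*24²)) = (-210913 + 23100) + (59 + 241 + (⅓ + 25*576)²*300)/(4*(⅓ + 25*576)) = -187813 + (59 + 241 + (⅓ + 14400)²*300)/(4*(⅓ + 14400)) = -187813 + (59 + 241 + (43201/3)²*300)/(4*(43201/3)) = -187813 + (¼)*(3/43201)*(59 + 241 + (1866326401/9)*300) = -187813 + (¼)*(3/43201)*(59 + 241 + 186632640100/3) = -187813 + (¼)*(3/43201)*(186632641000/3) = -187813 + 46658160250/43201 = 38544450837/43201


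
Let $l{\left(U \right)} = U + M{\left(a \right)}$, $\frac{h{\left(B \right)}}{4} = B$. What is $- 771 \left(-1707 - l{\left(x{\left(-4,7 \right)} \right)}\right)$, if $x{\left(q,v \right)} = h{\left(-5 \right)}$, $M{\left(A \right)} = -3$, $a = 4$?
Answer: $1298364$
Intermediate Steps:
$h{\left(B \right)} = 4 B$
$x{\left(q,v \right)} = -20$ ($x{\left(q,v \right)} = 4 \left(-5\right) = -20$)
$l{\left(U \right)} = -3 + U$ ($l{\left(U \right)} = U - 3 = -3 + U$)
$- 771 \left(-1707 - l{\left(x{\left(-4,7 \right)} \right)}\right) = - 771 \left(-1707 - \left(-3 - 20\right)\right) = - 771 \left(-1707 - -23\right) = - 771 \left(-1707 + 23\right) = \left(-771\right) \left(-1684\right) = 1298364$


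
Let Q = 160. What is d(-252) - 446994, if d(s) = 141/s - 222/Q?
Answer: -750953191/1680 ≈ -4.4700e+5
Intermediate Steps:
d(s) = -111/80 + 141/s (d(s) = 141/s - 222/160 = 141/s - 222*1/160 = 141/s - 111/80 = -111/80 + 141/s)
d(-252) - 446994 = (-111/80 + 141/(-252)) - 446994 = (-111/80 + 141*(-1/252)) - 446994 = (-111/80 - 47/84) - 446994 = -3271/1680 - 446994 = -750953191/1680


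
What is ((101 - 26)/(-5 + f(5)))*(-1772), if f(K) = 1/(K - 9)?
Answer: 177200/7 ≈ 25314.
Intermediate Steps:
f(K) = 1/(-9 + K)
((101 - 26)/(-5 + f(5)))*(-1772) = ((101 - 26)/(-5 + 1/(-9 + 5)))*(-1772) = (75/(-5 + 1/(-4)))*(-1772) = (75/(-5 - 1/4))*(-1772) = (75/(-21/4))*(-1772) = (75*(-4/21))*(-1772) = -100/7*(-1772) = 177200/7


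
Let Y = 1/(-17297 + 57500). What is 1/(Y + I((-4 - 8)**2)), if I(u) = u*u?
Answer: 40203/833649409 ≈ 4.8225e-5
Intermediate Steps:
I(u) = u**2
Y = 1/40203 ≈ 2.4874e-5
1/(Y + I((-4 - 8)**2)) = 1/(1/40203 + ((-4 - 8)**2)**2) = 1/(1/40203 + ((-12)**2)**2) = 1/(1/40203 + 144**2) = 1/(1/40203 + 20736) = 1/(833649409/40203) = 40203/833649409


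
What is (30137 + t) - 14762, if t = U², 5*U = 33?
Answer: 385464/25 ≈ 15419.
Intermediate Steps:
U = 33/5 (U = (⅕)*33 = 33/5 ≈ 6.6000)
t = 1089/25 (t = (33/5)² = 1089/25 ≈ 43.560)
(30137 + t) - 14762 = (30137 + 1089/25) - 14762 = 754514/25 - 14762 = 385464/25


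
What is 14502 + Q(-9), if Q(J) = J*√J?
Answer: 14502 - 27*I ≈ 14502.0 - 27.0*I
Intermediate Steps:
Q(J) = J^(3/2)
14502 + Q(-9) = 14502 + (-9)^(3/2) = 14502 - 27*I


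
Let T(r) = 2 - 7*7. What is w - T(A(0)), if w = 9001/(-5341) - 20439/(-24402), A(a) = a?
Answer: 40918933/886606 ≈ 46.152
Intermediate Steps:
w = -751549/886606 (w = 9001*(-1/5341) - 20439*(-1/24402) = -9001/5341 + 6813/8134 = -751549/886606 ≈ -0.84767)
T(r) = -47 (T(r) = 2 - 49 = -47)
w - T(A(0)) = -751549/886606 - 1*(-47) = -751549/886606 + 47 = 40918933/886606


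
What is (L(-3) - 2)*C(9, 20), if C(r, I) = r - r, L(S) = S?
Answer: 0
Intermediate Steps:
C(r, I) = 0
(L(-3) - 2)*C(9, 20) = (-3 - 2)*0 = -5*0 = 0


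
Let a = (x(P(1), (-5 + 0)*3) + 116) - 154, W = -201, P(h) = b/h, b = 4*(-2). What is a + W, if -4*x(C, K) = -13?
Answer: -943/4 ≈ -235.75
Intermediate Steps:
b = -8
P(h) = -8/h
x(C, K) = 13/4 (x(C, K) = -¼*(-13) = 13/4)
a = -139/4 (a = (13/4 + 116) - 154 = 477/4 - 154 = -139/4 ≈ -34.750)
a + W = -139/4 - 201 = -943/4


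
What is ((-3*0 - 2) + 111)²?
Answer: 11881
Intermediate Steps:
((-3*0 - 2) + 111)² = ((0 - 2) + 111)² = (-2 + 111)² = 109² = 11881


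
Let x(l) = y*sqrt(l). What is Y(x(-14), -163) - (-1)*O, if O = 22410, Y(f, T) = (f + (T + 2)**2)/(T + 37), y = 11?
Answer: 399677/18 - 11*I*sqrt(14)/126 ≈ 22204.0 - 0.32665*I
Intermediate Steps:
x(l) = 11*sqrt(l)
Y(f, T) = (f + (2 + T)**2)/(37 + T)
Y(x(-14), -163) - (-1)*O = (11*sqrt(-14) + (2 - 163)**2)/(37 - 163) - (-1)*22410 = (11*(I*sqrt(14)) + (-161)**2)/(-126) - 1*(-22410) = -(11*I*sqrt(14) + 25921)/126 + 22410 = -(25921 + 11*I*sqrt(14))/126 + 22410 = (-3703/18 - 11*I*sqrt(14)/126) + 22410 = 399677/18 - 11*I*sqrt(14)/126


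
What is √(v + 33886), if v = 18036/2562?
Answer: 2*√1544921014/427 ≈ 184.10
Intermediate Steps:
v = 3006/427 (v = 18036*(1/2562) = 3006/427 ≈ 7.0398)
√(v + 33886) = √(3006/427 + 33886) = √(14472328/427) = 2*√1544921014/427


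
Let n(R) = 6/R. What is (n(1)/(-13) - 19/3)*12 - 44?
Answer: -1632/13 ≈ -125.54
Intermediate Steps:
(n(1)/(-13) - 19/3)*12 - 44 = ((6/1)/(-13) - 19/3)*12 - 44 = ((6*1)*(-1/13) - 19*⅓)*12 - 44 = (6*(-1/13) - 19/3)*12 - 44 = (-6/13 - 19/3)*12 - 44 = -265/39*12 - 44 = -1060/13 - 44 = -1632/13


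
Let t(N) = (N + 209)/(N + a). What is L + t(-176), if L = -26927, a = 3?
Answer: -4658404/173 ≈ -26927.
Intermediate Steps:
t(N) = (209 + N)/(3 + N) (t(N) = (N + 209)/(N + 3) = (209 + N)/(3 + N))
L + t(-176) = -26927 + (209 - 176)/(3 - 176) = -26927 + 33/(-173) = -26927 - 1/173*33 = -26927 - 33/173 = -4658404/173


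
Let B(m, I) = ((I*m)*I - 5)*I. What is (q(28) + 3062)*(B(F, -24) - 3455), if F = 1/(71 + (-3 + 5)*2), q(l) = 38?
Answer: -10909892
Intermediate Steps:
F = 1/75 (F = 1/(71 + 2*2) = 1/(71 + 4) = 1/75 ≈ 0.013333)
B(m, I) = I*(-5 + m*I²) (B(m, I) = (m*I² - 5)*I = (-5 + m*I²)*I = I*(-5 + m*I²))
(q(28) + 3062)*(B(F, -24) - 3455) = (38 + 3062)*(-24*(-5 + (1/75)*(-24)²) - 3455) = 3100*(-24*(-5 + (1/75)*576) - 3455) = 3100*(-24*(-5 + 192/25) - 3455) = 3100*(-24*67/25 - 3455) = 3100*(-1608/25 - 3455) = 3100*(-87983/25) = -10909892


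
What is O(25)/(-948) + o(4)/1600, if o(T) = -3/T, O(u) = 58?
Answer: -93511/1516800 ≈ -0.061650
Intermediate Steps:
O(25)/(-948) + o(4)/1600 = 58/(-948) - 3/4/1600 = 58*(-1/948) - 3*¼*(1/1600) = -29/474 - ¾*1/1600 = -29/474 - 3/6400 = -93511/1516800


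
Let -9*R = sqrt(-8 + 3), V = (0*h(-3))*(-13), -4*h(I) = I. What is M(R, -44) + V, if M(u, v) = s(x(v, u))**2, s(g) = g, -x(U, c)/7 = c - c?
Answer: 0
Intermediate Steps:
x(U, c) = 0 (x(U, c) = -7*(c - c) = -7*0 = 0)
h(I) = -I/4
V = 0 (V = (0*(-1/4*(-3)))*(-13) = (0*(3/4))*(-13) = 0*(-13) = 0)
R = -I*sqrt(5)/9 (R = -sqrt(-8 + 3)/9 = -I*sqrt(5)/9 ≈ -0.24845*I)
M(u, v) = 0 (M(u, v) = 0**2 = 0)
M(R, -44) + V = 0 + 0 = 0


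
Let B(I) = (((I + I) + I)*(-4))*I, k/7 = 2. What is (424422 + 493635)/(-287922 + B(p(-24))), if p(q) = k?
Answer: -306019/96758 ≈ -3.1627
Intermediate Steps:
k = 14 (k = 7*2 = 14)
p(q) = 14
B(I) = -12*I**2 (B(I) = ((2*I + I)*(-4))*I = ((3*I)*(-4))*I = (-12*I)*I = -12*I**2)
(424422 + 493635)/(-287922 + B(p(-24))) = (424422 + 493635)/(-287922 - 12*14**2) = 918057/(-287922 - 12*196) = 918057/(-287922 - 2352) = 918057/(-290274) = 918057*(-1/290274) = -306019/96758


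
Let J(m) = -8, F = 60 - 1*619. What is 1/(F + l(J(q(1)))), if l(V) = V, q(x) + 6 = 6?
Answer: -1/567 ≈ -0.0017637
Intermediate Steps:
q(x) = 0 (q(x) = -6 + 6 = 0)
F = -559 (F = 60 - 619 = -559)
1/(F + l(J(q(1)))) = 1/(-559 - 8) = 1/(-567) = -1/567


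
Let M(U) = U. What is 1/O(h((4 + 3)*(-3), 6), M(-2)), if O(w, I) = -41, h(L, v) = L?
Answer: -1/41 ≈ -0.024390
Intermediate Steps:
1/O(h((4 + 3)*(-3), 6), M(-2)) = 1/(-41) = -1/41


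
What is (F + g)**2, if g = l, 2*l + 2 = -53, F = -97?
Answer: 62001/4 ≈ 15500.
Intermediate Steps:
l = -55/2 (l = -1 + (1/2)*(-53) = -1 - 53/2 = -55/2 ≈ -27.500)
g = -55/2 ≈ -27.500
(F + g)**2 = (-97 - 55/2)**2 = (-249/2)**2 = 62001/4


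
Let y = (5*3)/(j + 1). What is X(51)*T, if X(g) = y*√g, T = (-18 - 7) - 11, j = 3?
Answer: -135*√51 ≈ -964.09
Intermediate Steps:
T = -36 (T = -25 - 11 = -36)
y = 15/4 (y = (5*3)/(3 + 1) = 15/4 ≈ 3.7500)
X(g) = 15*√g/4
X(51)*T = (15*√51/4)*(-36) = -135*√51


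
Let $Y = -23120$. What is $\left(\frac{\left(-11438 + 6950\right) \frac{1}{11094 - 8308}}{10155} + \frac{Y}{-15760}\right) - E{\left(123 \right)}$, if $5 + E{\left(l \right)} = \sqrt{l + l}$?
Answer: $\frac{6007151214}{928915085} - \sqrt{246} \approx -9.2175$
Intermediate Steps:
$E{\left(l \right)} = -5 + \sqrt{2} \sqrt{l}$ ($E{\left(l \right)} = -5 + \sqrt{l + l} = -5 + \sqrt{2 l} = -5 + \sqrt{2} \sqrt{l}$)
$\left(\frac{\left(-11438 + 6950\right) \frac{1}{11094 - 8308}}{10155} + \frac{Y}{-15760}\right) - E{\left(123 \right)} = \left(\frac{\left(-11438 + 6950\right) \frac{1}{11094 - 8308}}{10155} - \frac{23120}{-15760}\right) - \left(-5 + \sqrt{2} \sqrt{123}\right) = \left(- \frac{4488}{2786} \cdot \frac{1}{10155} - - \frac{289}{197}\right) - \left(-5 + \sqrt{246}\right) = \left(\left(-4488\right) \frac{1}{2786} \cdot \frac{1}{10155} + \frac{289}{197}\right) + \left(5 - \sqrt{246}\right) = \left(\left(- \frac{2244}{1393}\right) \frac{1}{10155} + \frac{289}{197}\right) + \left(5 - \sqrt{246}\right) = \left(- \frac{748}{4715305} + \frac{289}{197}\right) + \left(5 - \sqrt{246}\right) = \frac{1362575789}{928915085} + \left(5 - \sqrt{246}\right) = \frac{6007151214}{928915085} - \sqrt{246}$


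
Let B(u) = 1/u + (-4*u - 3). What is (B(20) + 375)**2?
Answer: 34117281/400 ≈ 85293.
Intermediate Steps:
B(u) = -3 + 1/u - 4*u (B(u) = 1/u + (-3 - 4*u) = -3 + 1/u - 4*u)
(B(20) + 375)**2 = ((-3 + 1/20 - 4*20) + 375)**2 = ((-3 + 1/20 - 80) + 375)**2 = (-1659/20 + 375)**2 = (5841/20)**2 = 34117281/400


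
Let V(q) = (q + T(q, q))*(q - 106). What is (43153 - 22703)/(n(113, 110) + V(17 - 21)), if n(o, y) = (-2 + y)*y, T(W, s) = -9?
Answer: 2045/1331 ≈ 1.5364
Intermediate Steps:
V(q) = (-106 + q)*(-9 + q) (V(q) = (q - 9)*(q - 106) = (-9 + q)*(-106 + q) = (-106 + q)*(-9 + q))
n(o, y) = y*(-2 + y)
(43153 - 22703)/(n(113, 110) + V(17 - 21)) = (43153 - 22703)/(110*(-2 + 110) + (954 + (17 - 21)² - 115*(17 - 21))) = 20450/(110*108 + (954 + (-4)² - 115*(-4))) = 20450/(11880 + (954 + 16 + 460)) = 20450/(11880 + 1430) = 20450/13310 = 20450*(1/13310) = 2045/1331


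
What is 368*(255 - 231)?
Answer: 8832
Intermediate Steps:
368*(255 - 231) = 368*24 = 8832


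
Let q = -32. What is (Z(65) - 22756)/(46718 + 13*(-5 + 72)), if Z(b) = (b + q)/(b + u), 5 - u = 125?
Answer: -113783/237945 ≈ -0.47819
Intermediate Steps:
u = -120 (u = 5 - 1*125 = 5 - 125 = -120)
Z(b) = (-32 + b)/(-120 + b) (Z(b) = (b - 32)/(b - 120) = (-32 + b)/(-120 + b))
(Z(65) - 22756)/(46718 + 13*(-5 + 72)) = ((-32 + 65)/(-120 + 65) - 22756)/(46718 + 13*(-5 + 72)) = (33/(-55) - 22756)/(46718 + 13*67) = (-1/55*33 - 22756)/(46718 + 871) = (-3/5 - 22756)/47589 = -113783/5*1/47589 = -113783/237945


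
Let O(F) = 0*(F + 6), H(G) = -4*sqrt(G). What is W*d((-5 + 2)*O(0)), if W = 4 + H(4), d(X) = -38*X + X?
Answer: 0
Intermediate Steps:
O(F) = 0 (O(F) = 0*(6 + F) = 0)
d(X) = -37*X
W = -4 (W = 4 - 4*sqrt(4) = 4 - 4*2 = 4 - 8 = -4)
W*d((-5 + 2)*O(0)) = -(-148)*(-5 + 2)*0 = -(-148)*(-3*0) = -(-148)*0 = -4*0 = 0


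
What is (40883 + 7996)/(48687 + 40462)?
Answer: 48879/89149 ≈ 0.54828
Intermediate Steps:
(40883 + 7996)/(48687 + 40462) = 48879/89149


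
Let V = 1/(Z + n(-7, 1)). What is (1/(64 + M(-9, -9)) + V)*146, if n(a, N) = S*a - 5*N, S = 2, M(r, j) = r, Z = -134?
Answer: 14308/8415 ≈ 1.7003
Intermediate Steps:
n(a, N) = -5*N + 2*a (n(a, N) = 2*a - 5*N = -5*N + 2*a)
V = -1/153 (V = 1/(-134 + (-5*1 + 2*(-7))) = 1/(-134 + (-5 - 14)) = 1/(-134 - 19) = 1/(-153) = -1/153 ≈ -0.0065359)
(1/(64 + M(-9, -9)) + V)*146 = (1/(64 - 9) - 1/153)*146 = (1/55 - 1/153)*146 = (98/8415)*146 = 14308/8415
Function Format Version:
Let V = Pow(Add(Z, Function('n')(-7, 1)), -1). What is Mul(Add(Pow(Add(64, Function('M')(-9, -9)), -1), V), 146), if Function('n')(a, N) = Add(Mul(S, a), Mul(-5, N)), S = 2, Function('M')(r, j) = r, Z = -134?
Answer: Rational(14308, 8415) ≈ 1.7003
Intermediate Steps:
Function('n')(a, N) = Add(Mul(-5, N), Mul(2, a)) (Function('n')(a, N) = Add(Mul(2, a), Mul(-5, N)) = Add(Mul(-5, N), Mul(2, a)))
V = Rational(-1, 153) (V = Pow(Add(-134, Add(Mul(-5, 1), Mul(2, -7))), -1) = Pow(Add(-134, Add(-5, -14)), -1) = Pow(Add(-134, -19), -1) = Pow(-153, -1) = Rational(-1, 153) ≈ -0.0065359)
Mul(Add(Pow(Add(64, Function('M')(-9, -9)), -1), V), 146) = Mul(Add(Pow(Add(64, -9), -1), Rational(-1, 153)), 146) = Mul(Add(Pow(55, -1), Rational(-1, 153)), 146) = Mul(Add(Rational(1, 55), Rational(-1, 153)), 146) = Mul(Rational(98, 8415), 146) = Rational(14308, 8415)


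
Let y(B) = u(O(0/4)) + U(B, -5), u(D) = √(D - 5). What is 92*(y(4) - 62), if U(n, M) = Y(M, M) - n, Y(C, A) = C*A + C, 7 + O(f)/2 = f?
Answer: -4232 + 92*I*√19 ≈ -4232.0 + 401.02*I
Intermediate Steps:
O(f) = -14 + 2*f
Y(C, A) = C + A*C (Y(C, A) = A*C + C = C + A*C)
U(n, M) = -n + M*(1 + M) (U(n, M) = M*(1 + M) - n = -n + M*(1 + M))
u(D) = √(-5 + D)
y(B) = 20 - B + I*√19 (y(B) = √(-5 + (-14 + 2*(0/4))) + (-B - 5*(1 - 5)) = √(-5 + (-14 + 2*(0*(¼)))) + (-B - 5*(-4)) = √(-5 + (-14 + 2*0)) + (-B + 20) = √(-5 + (-14 + 0)) + (20 - B) = √(-5 - 14) + (20 - B) = √(-19) + (20 - B) = I*√19 + (20 - B) = 20 - B + I*√19)
92*(y(4) - 62) = 92*((20 - 1*4 + I*√19) - 62) = 92*((20 - 4 + I*√19) - 62) = 92*((16 + I*√19) - 62) = 92*(-46 + I*√19) = -4232 + 92*I*√19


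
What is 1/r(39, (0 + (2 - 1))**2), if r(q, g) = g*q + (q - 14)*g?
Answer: 1/64 ≈ 0.015625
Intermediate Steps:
r(q, g) = g*q + g*(-14 + q) (r(q, g) = g*q + (-14 + q)*g = g*q + g*(-14 + q))
1/r(39, (0 + (2 - 1))**2) = 1/(2*(0 + (2 - 1))**2*(-7 + 39)) = 1/(2*(0 + 1)**2*32) = 1/(2*1**2*32) = 1/(2*1*32) = 1/64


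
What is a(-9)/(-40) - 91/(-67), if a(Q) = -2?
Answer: 1887/1340 ≈ 1.4082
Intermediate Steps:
a(-9)/(-40) - 91/(-67) = -2/(-40) - 91/(-67) = -1/40*(-2) - 91*(-1/67) = 1/20 + 91/67 = 1887/1340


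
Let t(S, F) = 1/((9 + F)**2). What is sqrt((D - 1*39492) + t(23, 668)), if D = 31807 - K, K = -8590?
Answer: sqrt(414787746)/677 ≈ 30.083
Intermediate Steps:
D = 40397 (D = 31807 - 1*(-8590) = 31807 + 8590 = 40397)
t(S, F) = (9 + F)**(-2)
sqrt((D - 1*39492) + t(23, 668)) = sqrt((40397 - 1*39492) + (9 + 668)**(-2)) = sqrt((40397 - 39492) + 677**(-2)) = sqrt(905 + 1/458329) = sqrt(414787746/458329) = sqrt(414787746)/677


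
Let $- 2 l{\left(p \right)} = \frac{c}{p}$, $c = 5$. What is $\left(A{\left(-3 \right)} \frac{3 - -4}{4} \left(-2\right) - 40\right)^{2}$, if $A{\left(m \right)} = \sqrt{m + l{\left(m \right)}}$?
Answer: $\frac{37763}{24} + \frac{140 i \sqrt{78}}{3} \approx 1573.5 + 412.15 i$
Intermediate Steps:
$l{\left(p \right)} = - \frac{5}{2 p}$ ($l{\left(p \right)} = - \frac{5 \frac{1}{p}}{2} = - \frac{5}{2 p}$)
$A{\left(m \right)} = \sqrt{m - \frac{5}{2 m}}$
$\left(A{\left(-3 \right)} \frac{3 - -4}{4} \left(-2\right) - 40\right)^{2} = \left(\frac{\sqrt{- \frac{10}{-3} + 4 \left(-3\right)}}{2} \frac{3 - -4}{4} \left(-2\right) - 40\right)^{2} = \left(\frac{\sqrt{\left(-10\right) \left(- \frac{1}{3}\right) - 12}}{2} \left(3 + 4\right) \frac{1}{4} \left(-2\right) - 40\right)^{2} = \left(\frac{\sqrt{\frac{10}{3} - 12}}{2} \cdot 7 \cdot \frac{1}{4} \left(-2\right) - 40\right)^{2} = \left(\frac{\sqrt{- \frac{26}{3}}}{2} \cdot \frac{7}{4} \left(-2\right) - 40\right)^{2} = \left(\frac{\frac{1}{3} i \sqrt{78}}{2} \cdot \frac{7}{4} \left(-2\right) - 40\right)^{2} = \left(\frac{i \sqrt{78}}{6} \cdot \frac{7}{4} \left(-2\right) - 40\right)^{2} = \left(\frac{7 i \sqrt{78}}{24} \left(-2\right) - 40\right)^{2} = \left(- \frac{7 i \sqrt{78}}{12} - 40\right)^{2} = \left(-40 - \frac{7 i \sqrt{78}}{12}\right)^{2}$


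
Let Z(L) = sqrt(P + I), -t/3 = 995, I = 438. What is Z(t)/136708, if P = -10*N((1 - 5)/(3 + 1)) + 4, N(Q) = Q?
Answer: sqrt(113)/68354 ≈ 0.00015552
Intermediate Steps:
t = -2985 (t = -3*995 = -2985)
P = 14 (P = -10*(1 - 5)/(3 + 1) + 4 = -(-40)/4 + 4 = -10*(-1) + 4 = 10 + 4 = 14)
Z(L) = 2*sqrt(113) (Z(L) = sqrt(14 + 438) = sqrt(452) = 2*sqrt(113))
Z(t)/136708 = (2*sqrt(113))/136708 = (2*sqrt(113))*(1/136708) = sqrt(113)/68354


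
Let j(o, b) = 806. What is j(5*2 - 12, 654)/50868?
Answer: 403/25434 ≈ 0.015845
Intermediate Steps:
j(5*2 - 12, 654)/50868 = 806/50868 = 806*(1/50868) = 403/25434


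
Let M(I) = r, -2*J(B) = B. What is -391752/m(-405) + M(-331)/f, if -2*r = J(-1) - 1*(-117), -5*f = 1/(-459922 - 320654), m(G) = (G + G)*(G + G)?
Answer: -4178886805882/18225 ≈ -2.2929e+8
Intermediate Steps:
m(G) = 4*G² (m(G) = (2*G)*(2*G) = 4*G²)
J(B) = -B/2
f = 1/3902880 (f = -1/(5*(-459922 - 320654)) = -⅕/(-780576) = -⅕*(-1/780576) = 1/3902880 ≈ 2.5622e-7)
r = -235/4 (r = -(-½*(-1) - 1*(-117))/2 = -(½ + 117)/2 = -½*235/2 = -235/4 ≈ -58.750)
M(I) = -235/4
-391752/m(-405) + M(-331)/f = -391752/(4*(-405)²) - 235/(4*1/3902880) = -391752/(4*164025) - 235/4*3902880 = -391752/656100 - 229294200 = -391752*1/656100 - 229294200 = -10882/18225 - 229294200 = -4178886805882/18225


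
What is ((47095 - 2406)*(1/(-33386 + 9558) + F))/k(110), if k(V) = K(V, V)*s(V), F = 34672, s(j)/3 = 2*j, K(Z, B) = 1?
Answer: 321047491669/136752 ≈ 2.3477e+6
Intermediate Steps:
s(j) = 6*j (s(j) = 3*(2*j) = 6*j)
k(V) = 6*V (k(V) = 1*(6*V) = 6*V)
((47095 - 2406)*(1/(-33386 + 9558) + F))/k(110) = ((47095 - 2406)*(1/(-33386 + 9558) + 34672))/((6*110)) = (44689*(1/(-23828) + 34672))/660 = (44689*(-1/23828 + 34672))*(1/660) = (44689*(826164415/23828))*(1/660) = (1605237458345/1036)*(1/660) = 321047491669/136752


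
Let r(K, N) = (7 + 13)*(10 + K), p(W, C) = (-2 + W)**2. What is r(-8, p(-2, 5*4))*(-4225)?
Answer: -169000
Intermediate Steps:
r(K, N) = 200 + 20*K (r(K, N) = 20*(10 + K) = 200 + 20*K)
r(-8, p(-2, 5*4))*(-4225) = (200 + 20*(-8))*(-4225) = (200 - 160)*(-4225) = 40*(-4225) = -169000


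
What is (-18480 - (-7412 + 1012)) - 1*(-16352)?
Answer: 4272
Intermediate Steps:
(-18480 - (-7412 + 1012)) - 1*(-16352) = (-18480 - 1*(-6400)) + 16352 = (-18480 + 6400) + 16352 = -12080 + 16352 = 4272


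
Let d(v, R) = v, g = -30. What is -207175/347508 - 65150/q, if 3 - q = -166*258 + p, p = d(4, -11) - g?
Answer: -31506614675/14872299876 ≈ -2.1185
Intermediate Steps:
p = 34 (p = 4 - 1*(-30) = 4 + 30 = 34)
q = 42797 (q = 3 - (-166*258 + 34) = 3 - (-42828 + 34) = 3 - 1*(-42794) = 3 + 42794 = 42797)
-207175/347508 - 65150/q = -207175/347508 - 65150/42797 = -31506614675/14872299876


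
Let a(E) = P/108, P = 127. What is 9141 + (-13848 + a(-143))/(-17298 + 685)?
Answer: 16402314221/1794204 ≈ 9141.8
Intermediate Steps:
a(E) = 127/108
9141 + (-13848 + a(-143))/(-17298 + 685) = 9141 + (-13848 + 127/108)/(-17298 + 685) = 9141 - 1495457/108/(-16613) = 9141 - 1495457/108*(-1/16613) = 9141 + 1495457/1794204 = 16402314221/1794204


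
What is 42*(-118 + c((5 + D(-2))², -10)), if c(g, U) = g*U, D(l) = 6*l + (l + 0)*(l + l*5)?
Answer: -126336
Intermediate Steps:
D(l) = 6*l + 6*l² (D(l) = 6*l + l*(l + 5*l) = 6*l + l*(6*l) = 6*l + 6*l²)
c(g, U) = U*g
42*(-118 + c((5 + D(-2))², -10)) = 42*(-118 - 10*(5 + 6*(-2)*(1 - 2))²) = 42*(-118 - 10*(5 + 6*(-2)*(-1))²) = 42*(-118 - 10*(5 + 12)²) = 42*(-118 - 10*17²) = 42*(-118 - 10*289) = 42*(-118 - 2890) = 42*(-3008) = -126336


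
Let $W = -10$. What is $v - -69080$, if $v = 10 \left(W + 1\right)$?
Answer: $68990$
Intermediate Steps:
$v = -90$ ($v = 10 \left(-10 + 1\right) = 10 \left(-9\right) = -90$)
$v - -69080 = -90 - -69080 = -90 + 69080 = 68990$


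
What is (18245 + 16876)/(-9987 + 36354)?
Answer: 11707/8789 ≈ 1.3320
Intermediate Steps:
(18245 + 16876)/(-9987 + 36354) = 35121/26367 = 35121*(1/26367) = 11707/8789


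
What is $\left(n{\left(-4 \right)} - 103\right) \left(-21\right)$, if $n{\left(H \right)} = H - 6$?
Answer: $2373$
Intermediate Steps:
$n{\left(H \right)} = -6 + H$ ($n{\left(H \right)} = H - 6 = -6 + H$)
$\left(n{\left(-4 \right)} - 103\right) \left(-21\right) = \left(\left(-6 - 4\right) - 103\right) \left(-21\right) = \left(-10 - 103\right) \left(-21\right) = \left(-113\right) \left(-21\right) = 2373$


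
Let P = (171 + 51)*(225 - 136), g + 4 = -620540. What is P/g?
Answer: -3293/103424 ≈ -0.031840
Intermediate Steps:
g = -620544 (g = -4 - 620540 = -620544)
P = 19758 (P = 222*89 = 19758)
P/g = 19758/(-620544) = 19758*(-1/620544) = -3293/103424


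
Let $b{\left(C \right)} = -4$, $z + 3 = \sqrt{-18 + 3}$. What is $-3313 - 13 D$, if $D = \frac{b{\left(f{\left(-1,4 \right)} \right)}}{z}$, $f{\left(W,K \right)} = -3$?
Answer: $- \frac{6639}{2} - \frac{13 i \sqrt{15}}{6} \approx -3319.5 - 8.3915 i$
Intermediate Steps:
$z = -3 + i \sqrt{15}$ ($z = -3 + \sqrt{-18 + 3} = -3 + \sqrt{-15} = -3 + i \sqrt{15} \approx -3.0 + 3.873 i$)
$D = - \frac{4}{-3 + i \sqrt{15}} \approx 0.5 + 0.6455 i$
$-3313 - 13 D = -3313 - 13 \left(\frac{1}{2} + \frac{i \sqrt{15}}{6}\right) = -3313 - \left(\frac{13}{2} + \frac{13 i \sqrt{15}}{6}\right) = - \frac{6639}{2} - \frac{13 i \sqrt{15}}{6}$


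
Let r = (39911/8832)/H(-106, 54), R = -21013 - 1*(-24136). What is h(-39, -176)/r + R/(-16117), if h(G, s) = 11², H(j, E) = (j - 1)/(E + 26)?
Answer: -1082311059/30058205 ≈ -36.007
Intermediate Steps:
R = 3123 (R = -21013 + 24136 = 3123)
H(j, E) = (-1 + j)/(26 + E)
h(G, s) = 121
r = -1865/552 (r = (39911/8832)/(((-1 - 106)/(26 + 54))) = (39911*(1/8832))/((-107/80)) = 39911/(8832*(((1/80)*(-107)))) = 39911/(8832*(-107/80)) = (39911/8832)*(-80/107) = -1865/552 ≈ -3.3786)
h(-39, -176)/r + R/(-16117) = 121/(-1865/552) + 3123/(-16117) = 121*(-552/1865) + 3123*(-1/16117) = -66792/1865 - 3123/16117 = -1082311059/30058205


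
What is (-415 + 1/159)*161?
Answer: -10623424/159 ≈ -66814.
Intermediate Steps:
(-415 + 1/159)*161 = -65984/159*161 = -10623424/159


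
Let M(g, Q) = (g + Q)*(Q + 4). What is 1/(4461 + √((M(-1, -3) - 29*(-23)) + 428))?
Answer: 4461/19899430 - √1091/19899430 ≈ 0.00022252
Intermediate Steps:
M(g, Q) = (4 + Q)*(Q + g) (M(g, Q) = (Q + g)*(4 + Q) = (4 + Q)*(Q + g))
1/(4461 + √((M(-1, -3) - 29*(-23)) + 428)) = 1/(4461 + √((((-3)² + 4*(-3) + 4*(-1) - 3*(-1)) - 29*(-23)) + 428)) = 1/(4461 + √(((9 - 12 - 4 + 3) + 667) + 428)) = 1/(4461 + √((-4 + 667) + 428)) = 1/(4461 + √(663 + 428)) = 1/(4461 + √1091)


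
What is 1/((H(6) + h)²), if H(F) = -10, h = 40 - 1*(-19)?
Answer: 1/2401 ≈ 0.00041649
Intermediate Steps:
h = 59 (h = 40 + 19 = 59)
1/((H(6) + h)²) = 1/((-10 + 59)²) = 1/(49²) = 1/2401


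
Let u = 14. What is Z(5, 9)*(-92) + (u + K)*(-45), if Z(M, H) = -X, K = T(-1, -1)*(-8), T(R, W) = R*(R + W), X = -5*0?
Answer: 90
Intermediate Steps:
X = 0
K = -16 (K = -(-1 - 1)*(-8) = -1*(-2)*(-8) = 2*(-8) = -16)
Z(M, H) = 0 (Z(M, H) = -1*0 = 0)
Z(5, 9)*(-92) + (u + K)*(-45) = 0*(-92) + (14 - 16)*(-45) = 0 - 2*(-45) = 0 + 90 = 90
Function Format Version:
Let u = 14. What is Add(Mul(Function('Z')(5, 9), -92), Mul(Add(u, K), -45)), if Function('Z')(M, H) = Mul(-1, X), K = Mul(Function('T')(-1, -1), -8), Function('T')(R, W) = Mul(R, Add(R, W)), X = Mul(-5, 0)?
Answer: 90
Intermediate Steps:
X = 0
K = -16 (K = Mul(Mul(-1, Add(-1, -1)), -8) = Mul(Mul(-1, -2), -8) = Mul(2, -8) = -16)
Function('Z')(M, H) = 0 (Function('Z')(M, H) = Mul(-1, 0) = 0)
Add(Mul(Function('Z')(5, 9), -92), Mul(Add(u, K), -45)) = Add(Mul(0, -92), Mul(Add(14, -16), -45)) = Add(0, Mul(-2, -45)) = Add(0, 90) = 90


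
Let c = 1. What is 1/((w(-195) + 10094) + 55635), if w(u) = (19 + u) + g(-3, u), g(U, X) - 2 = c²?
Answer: 1/65556 ≈ 1.5254e-5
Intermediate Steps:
g(U, X) = 3 (g(U, X) = 2 + 1² = 2 + 1 = 3)
w(u) = 22 + u (w(u) = (19 + u) + 3 = 22 + u)
1/((w(-195) + 10094) + 55635) = 1/(((22 - 195) + 10094) + 55635) = 1/((-173 + 10094) + 55635) = 1/(9921 + 55635) = 1/65556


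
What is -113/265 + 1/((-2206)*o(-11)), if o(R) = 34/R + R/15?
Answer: -157250693/368876290 ≈ -0.42630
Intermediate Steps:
o(R) = 34/R + R/15 (o(R) = 34/R + R*(1/15) = 34/R + R/15)
-113/265 + 1/((-2206)*o(-11)) = -113/265 + 1/((-2206)*(34/(-11) + (1/15)*(-11))) = -113*1/265 - 1/(2206*(34*(-1/11) - 11/15)) = -113/265 - 1/(2206*(-34/11 - 11/15)) = -113/265 - 1/(2206*(-631/165)) = -113/265 - 1/2206*(-165/631) = -113/265 + 165/1391986 = -157250693/368876290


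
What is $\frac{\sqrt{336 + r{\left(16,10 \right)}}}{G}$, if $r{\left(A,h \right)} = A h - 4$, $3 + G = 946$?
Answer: $\frac{2 \sqrt{123}}{943} \approx 0.023522$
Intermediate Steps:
$G = 943$ ($G = -3 + 946 = 943$)
$r{\left(A,h \right)} = -4 + A h$
$\frac{\sqrt{336 + r{\left(16,10 \right)}}}{G} = \frac{\sqrt{336 + \left(-4 + 16 \cdot 10\right)}}{943} = \sqrt{336 + \left(-4 + 160\right)} \frac{1}{943} = \sqrt{336 + 156} \cdot \frac{1}{943} = \sqrt{492} \cdot \frac{1}{943} = 2 \sqrt{123} \cdot \frac{1}{943} = \frac{2 \sqrt{123}}{943}$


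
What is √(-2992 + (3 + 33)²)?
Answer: 4*I*√106 ≈ 41.182*I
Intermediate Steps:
√(-2992 + (3 + 33)²) = √(-2992 + 36²) = √(-2992 + 1296) = √(-1696) = 4*I*√106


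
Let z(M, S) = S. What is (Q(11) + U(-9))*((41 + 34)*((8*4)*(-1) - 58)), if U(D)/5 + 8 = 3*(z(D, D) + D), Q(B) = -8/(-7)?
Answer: 14593500/7 ≈ 2.0848e+6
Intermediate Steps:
Q(B) = 8/7 (Q(B) = -8*(-1/7) = 8/7)
U(D) = -40 + 30*D (U(D) = -40 + 5*(3*(D + D)) = -40 + 5*(3*(2*D)) = -40 + 5*(6*D) = -40 + 30*D)
(Q(11) + U(-9))*((41 + 34)*((8*4)*(-1) - 58)) = (8/7 + (-40 + 30*(-9)))*((41 + 34)*((8*4)*(-1) - 58)) = (8/7 + (-40 - 270))*(75*(32*(-1) - 58)) = (8/7 - 310)*(75*(-32 - 58)) = -162150*(-90)/7 = -2162/7*(-6750) = 14593500/7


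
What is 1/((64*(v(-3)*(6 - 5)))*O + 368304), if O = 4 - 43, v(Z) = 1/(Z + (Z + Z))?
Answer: 3/1105744 ≈ 2.7131e-6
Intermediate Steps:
v(Z) = 1/(3*Z) (v(Z) = 1/(Z + 2*Z) = 1/(3*Z))
O = -39
1/((64*(v(-3)*(6 - 5)))*O + 368304) = 1/((64*(((1/3)/(-3))*(6 - 5)))*(-39) + 368304) = 1/((64*(((1/3)*(-1/3))*1))*(-39) + 368304) = 1/((64*(-1/9*1))*(-39) + 368304) = 1/((64*(-1/9))*(-39) + 368304) = 1/(-64/9*(-39) + 368304) = 1/(832/3 + 368304) = 1/(1105744/3) = 3/1105744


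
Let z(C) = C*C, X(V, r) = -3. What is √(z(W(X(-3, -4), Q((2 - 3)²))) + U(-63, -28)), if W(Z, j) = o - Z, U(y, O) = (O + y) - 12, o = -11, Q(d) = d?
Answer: I*√39 ≈ 6.245*I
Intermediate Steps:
U(y, O) = -12 + O + y
W(Z, j) = -11 - Z
z(C) = C²
√(z(W(X(-3, -4), Q((2 - 3)²))) + U(-63, -28)) = √((-11 - 1*(-3))² + (-12 - 28 - 63)) = √((-11 + 3)² - 103) = √((-8)² - 103) = √(64 - 103) = √(-39) = I*√39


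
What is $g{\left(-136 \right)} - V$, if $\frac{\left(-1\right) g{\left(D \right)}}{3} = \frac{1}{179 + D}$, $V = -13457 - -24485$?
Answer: $- \frac{474207}{43} \approx -11028.0$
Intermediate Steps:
$V = 11028$ ($V = -13457 + 24485 = 11028$)
$g{\left(D \right)} = - \frac{3}{179 + D}$
$g{\left(-136 \right)} - V = - \frac{3}{179 - 136} - 11028 = - \frac{3}{43} - 11028 = - \frac{474207}{43}$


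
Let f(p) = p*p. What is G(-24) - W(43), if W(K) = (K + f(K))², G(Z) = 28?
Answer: -3579636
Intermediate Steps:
f(p) = p²
W(K) = (K + K²)²
G(-24) - W(43) = 28 - 43²*(1 + 43)² = 28 - 1849*44² = 28 - 1849*1936 = 28 - 1*3579664 = 28 - 3579664 = -3579636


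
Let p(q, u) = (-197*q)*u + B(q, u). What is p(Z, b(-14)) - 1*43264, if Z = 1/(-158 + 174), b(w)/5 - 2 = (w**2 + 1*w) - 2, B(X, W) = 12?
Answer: -435651/8 ≈ -54456.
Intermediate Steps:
b(w) = 5*w + 5*w**2 (b(w) = 10 + 5*((w**2 + 1*w) - 2) = 10 + 5*((w**2 + w) - 2) = 10 + 5*((w + w**2) - 2) = 10 + 5*(-2 + w + w**2) = 10 + (-10 + 5*w + 5*w**2) = 5*w + 5*w**2)
Z = 1/16 ≈ 0.062500
p(q, u) = 12 - 197*q*u (p(q, u) = (-197*q)*u + 12 = -197*q*u + 12 = 12 - 197*q*u)
p(Z, b(-14)) - 1*43264 = (12 - 197*1/16*5*(-14)*(1 - 14)) - 1*43264 = (12 - 197*1/16*5*(-14)*(-13)) - 43264 = (12 - 197*1/16*910) - 43264 = (12 - 89635/8) - 43264 = -89539/8 - 43264 = -435651/8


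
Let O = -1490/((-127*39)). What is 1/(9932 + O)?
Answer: 4953/49194686 ≈ 0.00010068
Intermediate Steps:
O = 1490/4953 (O = -1490/(-4953) = -1490*(-1/4953) = 1490/4953 ≈ 0.30083)
1/(9932 + O) = 1/(9932 + 1490/4953) = 1/(49194686/4953) = 4953/49194686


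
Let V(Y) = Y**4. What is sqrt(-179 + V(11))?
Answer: sqrt(14462) ≈ 120.26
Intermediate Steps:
sqrt(-179 + V(11)) = sqrt(-179 + 11**4) = sqrt(-179 + 14641) = sqrt(14462)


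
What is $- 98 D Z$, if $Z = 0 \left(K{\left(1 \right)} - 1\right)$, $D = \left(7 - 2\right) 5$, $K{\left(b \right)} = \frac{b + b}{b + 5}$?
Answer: $0$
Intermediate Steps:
$K{\left(b \right)} = \frac{2 b}{5 + b}$
$D = 25$ ($D = 5 \cdot 5 = 25$)
$Z = 0$ ($Z = 0 \left(2 \cdot 1 \frac{1}{5 + 1} - 1\right) = 0 \left(2 \cdot 1 \cdot \frac{1}{6} - 1\right) = 0 \left(\frac{1}{3} - 1\right) = 0 \left(- \frac{2}{3}\right) = 0$)
$- 98 D Z = \left(-98\right) 25 \cdot 0 = \left(-2450\right) 0 = 0$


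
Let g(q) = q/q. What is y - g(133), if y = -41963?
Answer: -41964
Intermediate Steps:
g(q) = 1
y - g(133) = -41963 - 1*1 = -41963 - 1 = -41964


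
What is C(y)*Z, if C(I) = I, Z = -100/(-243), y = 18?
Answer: 200/27 ≈ 7.4074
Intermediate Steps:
Z = 100/243 (Z = -100*(-1/243) = 100/243 ≈ 0.41152)
C(y)*Z = 18*(100/243) = 200/27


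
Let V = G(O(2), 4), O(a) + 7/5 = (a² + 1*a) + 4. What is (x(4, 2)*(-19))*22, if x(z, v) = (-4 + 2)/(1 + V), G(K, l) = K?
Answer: 1045/12 ≈ 87.083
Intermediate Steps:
O(a) = 13/5 + a + a² (O(a) = -7/5 + ((a² + 1*a) + 4) = -7/5 + ((a² + a) + 4) = -7/5 + ((a + a²) + 4) = -7/5 + (4 + a + a²) = 13/5 + a + a²)
V = 43/5 (V = 13/5 + 2 + 2² = 13/5 + 2 + 4 = 43/5 ≈ 8.6000)
x(z, v) = -5/24 (x(z, v) = (-4 + 2)/(1 + 43/5) = -2/48/5 = -2*5/48 = -5/24)
(x(4, 2)*(-19))*22 = -5/24*(-19)*22 = (95/24)*22 = 1045/12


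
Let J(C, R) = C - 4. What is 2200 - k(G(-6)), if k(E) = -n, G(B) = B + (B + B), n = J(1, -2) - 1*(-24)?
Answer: 2221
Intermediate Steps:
J(C, R) = -4 + C
n = 21 (n = (-4 + 1) - 1*(-24) = -3 + 24 = 21)
G(B) = 3*B (G(B) = B + 2*B = 3*B)
k(E) = -21 (k(E) = -1*21 = -21)
2200 - k(G(-6)) = 2200 - 1*(-21) = 2200 + 21 = 2221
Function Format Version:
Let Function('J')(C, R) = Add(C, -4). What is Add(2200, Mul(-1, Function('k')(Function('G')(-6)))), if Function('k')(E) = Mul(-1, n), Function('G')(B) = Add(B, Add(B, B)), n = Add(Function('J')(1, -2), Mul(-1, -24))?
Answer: 2221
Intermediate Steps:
Function('J')(C, R) = Add(-4, C)
n = 21 (n = Add(Add(-4, 1), Mul(-1, -24)) = Add(-3, 24) = 21)
Function('G')(B) = Mul(3, B) (Function('G')(B) = Add(B, Mul(2, B)) = Mul(3, B))
Function('k')(E) = -21 (Function('k')(E) = Mul(-1, 21) = -21)
Add(2200, Mul(-1, Function('k')(Function('G')(-6)))) = Add(2200, Mul(-1, -21)) = Add(2200, 21) = 2221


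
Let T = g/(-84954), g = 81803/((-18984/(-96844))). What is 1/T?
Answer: -403191684/1980532433 ≈ -0.20358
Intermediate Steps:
g = 1980532433/4746 (g = 81803/((-18984*(-1/96844))) = 81803/(4746/24211) = 81803*(24211/4746) = 1980532433/4746 ≈ 4.1731e+5)
T = -1980532433/403191684 (T = (1980532433/4746)/(-84954) = (1980532433/4746)*(-1/84954) = -1980532433/403191684 ≈ -4.9121)
1/T = 1/(-1980532433/403191684) = -403191684/1980532433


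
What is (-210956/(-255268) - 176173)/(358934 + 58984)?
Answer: -5621389801/13335136503 ≈ -0.42155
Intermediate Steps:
(-210956/(-255268) - 176173)/(358934 + 58984) = (-210956*(-1/255268) - 176173)/417918 = (52739/63817 - 176173)*(1/417918) = -11242779602/63817*1/417918 = -5621389801/13335136503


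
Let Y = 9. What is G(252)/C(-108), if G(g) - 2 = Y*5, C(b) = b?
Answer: -47/108 ≈ -0.43518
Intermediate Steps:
G(g) = 47 (G(g) = 2 + 9*5 = 2 + 45 = 47)
G(252)/C(-108) = 47/(-108) = 47*(-1/108) = -47/108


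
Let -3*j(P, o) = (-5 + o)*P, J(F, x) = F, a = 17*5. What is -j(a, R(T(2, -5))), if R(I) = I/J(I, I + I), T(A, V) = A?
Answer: -340/3 ≈ -113.33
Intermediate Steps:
a = 85
R(I) = 1 (R(I) = I/I = 1)
j(P, o) = -P*(-5 + o)/3 (j(P, o) = -(-5 + o)*P/3 = -P*(-5 + o)/3)
-j(a, R(T(2, -5))) = -85*(5 - 1*1)/3 = -85*(5 - 1)/3 = -85*4/3 = -1*340/3 = -340/3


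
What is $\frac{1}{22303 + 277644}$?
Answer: $\frac{1}{299947} \approx 3.3339 \cdot 10^{-6}$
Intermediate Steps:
$\frac{1}{22303 + 277644} = \frac{1}{299947}$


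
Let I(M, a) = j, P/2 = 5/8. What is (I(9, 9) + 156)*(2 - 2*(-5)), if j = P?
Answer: 1887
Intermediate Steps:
P = 5/4 (P = 2*(5/8) = 5/4 ≈ 1.2500)
j = 5/4 ≈ 1.2500
I(M, a) = 5/4
(I(9, 9) + 156)*(2 - 2*(-5)) = (5/4 + 156)*(2 - 2*(-5)) = 629*(2 + 10)/4 = (629/4)*12 = 1887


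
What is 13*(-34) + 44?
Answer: -398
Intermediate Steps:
13*(-34) + 44 = -442 + 44 = -398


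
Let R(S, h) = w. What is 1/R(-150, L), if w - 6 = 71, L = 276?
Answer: 1/77 ≈ 0.012987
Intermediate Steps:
w = 77 (w = 6 + 71 = 77)
R(S, h) = 77
1/R(-150, L) = 1/77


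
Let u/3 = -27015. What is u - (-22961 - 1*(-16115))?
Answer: -74199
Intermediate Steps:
u = -81045 (u = 3*(-27015) = -81045)
u - (-22961 - 1*(-16115)) = -81045 - (-22961 - 1*(-16115)) = -81045 - (-22961 + 16115) = -81045 - 1*(-6846) = -81045 + 6846 = -74199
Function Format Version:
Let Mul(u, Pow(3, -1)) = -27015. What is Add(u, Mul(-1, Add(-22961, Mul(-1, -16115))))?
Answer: -74199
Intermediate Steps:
u = -81045 (u = Mul(3, -27015) = -81045)
Add(u, Mul(-1, Add(-22961, Mul(-1, -16115)))) = Add(-81045, Mul(-1, Add(-22961, Mul(-1, -16115)))) = Add(-81045, Mul(-1, Add(-22961, 16115))) = Add(-81045, Mul(-1, -6846)) = Add(-81045, 6846) = -74199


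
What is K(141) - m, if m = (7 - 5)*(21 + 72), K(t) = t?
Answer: -45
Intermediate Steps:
m = 186 (m = 2*93 = 186)
K(141) - m = 141 - 1*186 = 141 - 186 = -45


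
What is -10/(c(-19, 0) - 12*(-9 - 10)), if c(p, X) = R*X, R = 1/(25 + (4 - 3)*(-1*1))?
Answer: -5/114 ≈ -0.043860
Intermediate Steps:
R = 1/24 (R = 1/(25 + 1*(-1)) = 1/(25 - 1) = 1/24 ≈ 0.041667)
c(p, X) = X/24
-10/(c(-19, 0) - 12*(-9 - 10)) = -10/((1/24)*0 - 12*(-9 - 10)) = -10/(0 - 12*(-19)) = -10/(0 + 228) = -10/228 = (1/228)*(-10) = -5/114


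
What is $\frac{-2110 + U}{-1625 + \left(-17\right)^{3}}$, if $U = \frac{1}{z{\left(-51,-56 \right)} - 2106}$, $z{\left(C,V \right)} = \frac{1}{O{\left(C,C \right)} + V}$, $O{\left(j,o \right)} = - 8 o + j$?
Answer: $\frac{1337539851}{4144470890} \approx 0.32273$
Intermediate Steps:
$O{\left(j,o \right)} = j - 8 o$
$z{\left(C,V \right)} = \frac{1}{V - 7 C}$ ($z{\left(C,V \right)} = \frac{1}{\left(C - 8 C\right) + V} = \frac{1}{- 7 C + V} = \frac{1}{V - 7 C}$)
$U = - \frac{301}{633905}$ ($U = \frac{1}{\frac{1}{-56 - -357} - 2106} = \frac{1}{\frac{1}{-56 + 357} - 2106} = \frac{1}{\frac{1}{301} - 2106} = \frac{1}{- \frac{633905}{301}} = - \frac{301}{633905} \approx -0.00047483$)
$\frac{-2110 + U}{-1625 + \left(-17\right)^{3}} = \frac{-2110 - \frac{301}{633905}}{-1625 + \left(-17\right)^{3}} = - \frac{1337539851}{633905 \left(-1625 - 4913\right)} = - \frac{1337539851}{633905 \left(-6538\right)} = \left(- \frac{1337539851}{633905}\right) \left(- \frac{1}{6538}\right) = \frac{1337539851}{4144470890}$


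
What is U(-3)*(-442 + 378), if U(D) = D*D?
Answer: -576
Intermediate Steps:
U(D) = D²
U(-3)*(-442 + 378) = (-3)²*(-442 + 378) = 9*(-64) = -576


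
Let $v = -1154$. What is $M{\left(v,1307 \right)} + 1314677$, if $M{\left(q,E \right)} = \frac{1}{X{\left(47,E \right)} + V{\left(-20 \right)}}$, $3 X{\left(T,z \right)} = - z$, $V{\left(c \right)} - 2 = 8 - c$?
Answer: $\frac{1599961906}{1217} \approx 1.3147 \cdot 10^{6}$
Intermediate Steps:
$V{\left(c \right)} = 10 - c$ ($V{\left(c \right)} = 2 - \left(-8 + c\right) = 10 - c$)
$X{\left(T,z \right)} = - \frac{z}{3}$ ($X{\left(T,z \right)} = \frac{\left(-1\right) z}{3} = - \frac{z}{3}$)
$M{\left(q,E \right)} = \frac{1}{30 - \frac{E}{3}}$ ($M{\left(q,E \right)} = \frac{1}{- \frac{E}{3} + \left(10 - -20\right)} = \frac{1}{- \frac{E}{3} + \left(10 + 20\right)} = \frac{1}{- \frac{E}{3} + 30} = \frac{1}{30 - \frac{E}{3}}$)
$M{\left(v,1307 \right)} + 1314677 = - \frac{3}{-90 + 1307} + 1314677 = - \frac{3}{1217} + 1314677 = \frac{1599961906}{1217}$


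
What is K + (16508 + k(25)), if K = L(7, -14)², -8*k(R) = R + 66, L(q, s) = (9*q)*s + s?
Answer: 6554501/8 ≈ 8.1931e+5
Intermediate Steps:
L(q, s) = s + 9*q*s (L(q, s) = 9*q*s + s = s + 9*q*s)
k(R) = -33/4 - R/8 (k(R) = -(R + 66)/8 = -(66 + R)/8 = -33/4 - R/8)
K = 802816 (K = (-14*(1 + 9*7))² = (-14*(1 + 63))² = (-14*64)² = (-896)² = 802816)
K + (16508 + k(25)) = 802816 + (16508 + (-33/4 - ⅛*25)) = 802816 + (16508 + (-33/4 - 25/8)) = 802816 + (16508 - 91/8) = 802816 + 131973/8 = 6554501/8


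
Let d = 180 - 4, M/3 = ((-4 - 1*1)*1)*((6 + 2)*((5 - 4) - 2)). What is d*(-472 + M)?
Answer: -61952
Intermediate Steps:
M = 120 (M = 3*(((-4 - 1*1)*1)*((6 + 2)*((5 - 4) - 2))) = 3*(((-4 - 1)*1)*(8*(1 - 2))) = 3*((-5*1)*(8*(-1))) = 3*(-5*(-8)) = 3*40 = 120)
d = 176
d*(-472 + M) = 176*(-472 + 120) = 176*(-352) = -61952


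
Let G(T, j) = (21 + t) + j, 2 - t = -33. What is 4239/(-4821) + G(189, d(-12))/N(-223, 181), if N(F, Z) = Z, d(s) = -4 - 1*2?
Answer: -175403/290867 ≈ -0.60303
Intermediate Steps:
d(s) = -6 (d(s) = -4 - 2 = -6)
t = 35 (t = 2 - 1*(-33) = 2 + 33 = 35)
G(T, j) = 56 + j (G(T, j) = (21 + 35) + j = 56 + j)
4239/(-4821) + G(189, d(-12))/N(-223, 181) = 4239/(-4821) + (56 - 6)/181 = 4239*(-1/4821) + 50*(1/181) = -1413/1607 + 50/181 = -175403/290867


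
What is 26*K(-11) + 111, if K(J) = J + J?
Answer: -461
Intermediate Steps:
K(J) = 2*J
26*K(-11) + 111 = 26*(2*(-11)) + 111 = 26*(-22) + 111 = -572 + 111 = -461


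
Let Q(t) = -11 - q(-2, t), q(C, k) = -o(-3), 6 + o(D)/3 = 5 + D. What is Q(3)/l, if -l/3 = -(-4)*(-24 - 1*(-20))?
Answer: -23/48 ≈ -0.47917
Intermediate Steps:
o(D) = -3 + 3*D (o(D) = -18 + 3*(5 + D) = -18 + (15 + 3*D) = -3 + 3*D)
q(C, k) = 12 (q(C, k) = -(-3 + 3*(-3)) = -(-3 - 9) = -1*(-12) = 12)
Q(t) = -23 (Q(t) = -11 - 1*12 = -11 - 12 = -23)
l = 48 (l = -(-6)*(-2*(-24 - 1*(-20))) = -(-6)*(-2*(-24 + 20)) = -(-6)*(-2*(-4)) = -(-6)*8 = -3*(-16) = 48)
Q(3)/l = -23/48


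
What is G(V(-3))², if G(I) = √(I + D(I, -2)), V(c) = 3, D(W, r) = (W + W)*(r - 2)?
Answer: -21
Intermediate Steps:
D(W, r) = 2*W*(-2 + r) (D(W, r) = (2*W)*(-2 + r) = 2*W*(-2 + r))
G(I) = √7*√(-I) (G(I) = √(I + 2*I*(-2 - 2)) = √(I + 2*I*(-4)) = √(I - 8*I) = √(-7*I) = √7*√(-I))
G(V(-3))² = (√7*√(-1*3))² = (√7*√(-3))² = (√7*(I*√3))² = (I*√21)² = -21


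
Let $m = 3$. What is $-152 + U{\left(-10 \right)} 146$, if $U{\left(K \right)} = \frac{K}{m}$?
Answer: $- \frac{1916}{3} \approx -638.67$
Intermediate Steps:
$U{\left(K \right)} = \frac{K}{3}$
$-152 + U{\left(-10 \right)} 146 = -152 + \frac{1}{3} \left(-10\right) 146 = -152 - \frac{1460}{3} = - \frac{1916}{3}$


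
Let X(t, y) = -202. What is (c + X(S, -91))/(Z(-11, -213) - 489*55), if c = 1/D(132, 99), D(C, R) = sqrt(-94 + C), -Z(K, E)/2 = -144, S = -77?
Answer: 202/26607 - sqrt(38)/1011066 ≈ 0.0075859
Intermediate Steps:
Z(K, E) = 288 (Z(K, E) = -2*(-144) = 288)
c = sqrt(38)/38 (c = 1/(sqrt(-94 + 132)) = 1/(sqrt(38)) = sqrt(38)/38 ≈ 0.16222)
(c + X(S, -91))/(Z(-11, -213) - 489*55) = (sqrt(38)/38 - 202)/(288 - 489*55) = (-202 + sqrt(38)/38)/(288 - 26895) = (-202 + sqrt(38)/38)/(-26607) = (-202 + sqrt(38)/38)*(-1/26607) = 202/26607 - sqrt(38)/1011066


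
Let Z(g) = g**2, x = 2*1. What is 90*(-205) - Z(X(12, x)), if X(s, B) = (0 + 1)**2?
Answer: -18451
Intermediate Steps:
x = 2
X(s, B) = 1 (X(s, B) = 1**2 = 1)
90*(-205) - Z(X(12, x)) = 90*(-205) - 1*1**2 = -18450 - 1*1 = -18450 - 1 = -18451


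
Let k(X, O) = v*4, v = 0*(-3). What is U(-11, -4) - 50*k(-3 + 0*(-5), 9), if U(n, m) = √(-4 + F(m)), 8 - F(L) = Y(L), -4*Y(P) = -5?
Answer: √11/2 ≈ 1.6583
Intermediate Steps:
Y(P) = 5/4 (Y(P) = -¼*(-5) = 5/4)
F(L) = 27/4 (F(L) = 8 - 1*5/4 = 8 - 5/4 = 27/4)
v = 0
k(X, O) = 0 (k(X, O) = 0*4 = 0)
U(n, m) = √11/2 (U(n, m) = √(-4 + 27/4) = √(11/4) = √11/2)
U(-11, -4) - 50*k(-3 + 0*(-5), 9) = √11/2 - 50*0 = √11/2 + 0 = √11/2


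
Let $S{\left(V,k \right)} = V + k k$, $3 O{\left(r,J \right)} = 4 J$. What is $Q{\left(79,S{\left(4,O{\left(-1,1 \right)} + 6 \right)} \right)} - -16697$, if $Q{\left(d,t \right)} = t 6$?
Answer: $\frac{51131}{3} \approx 17044.0$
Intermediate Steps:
$O{\left(r,J \right)} = \frac{4 J}{3}$
$S{\left(V,k \right)} = V + k^{2}$
$Q{\left(d,t \right)} = 6 t$
$Q{\left(79,S{\left(4,O{\left(-1,1 \right)} + 6 \right)} \right)} - -16697 = 6 \left(4 + \left(\frac{4}{3} \cdot 1 + 6\right)^{2}\right) - -16697 = 6 \left(4 + \left(\frac{4}{3} + 6\right)^{2}\right) + 16697 = 6 \left(4 + \left(\frac{22}{3}\right)^{2}\right) + 16697 = 6 \left(4 + \frac{484}{9}\right) + 16697 = 6 \cdot \frac{520}{9} + 16697 = \frac{1040}{3} + 16697 = \frac{51131}{3}$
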